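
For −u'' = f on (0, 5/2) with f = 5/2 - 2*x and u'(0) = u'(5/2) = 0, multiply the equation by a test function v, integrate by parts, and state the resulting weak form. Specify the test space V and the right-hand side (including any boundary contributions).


V = H^1(0, 5/2) (no boundary constraint on v; u is determined up to an additive constant); weak form: ∫_0^5/2 u'v' dx = ∫_0^5/2 (5/2 - 2*x) v dx for all v ∈ V.

Multiply both sides by a test function v and integrate from 0 to 5/2:
  ∫_0^5/2 −u''(x) v(x) dx = ∫_0^5/2 f(x) v(x) dx.
Integrate the LHS by parts once:
  ∫_0^5/2 −u'' v dx = −[u'(x) v(x)]_0^5/2 + ∫_0^5/2 u'(x) v'(x) dx.
Thus ∫_0^5/2 u'(x) v'(x) dx = ∫_0^5/2 f(x) v(x) dx + [u'(x) v(x)]_0^5/2.
Choose V so that boundary terms are either known or forced to vanish.
u has homogeneous Neumann: u'(0) = u'(5/2) = 0. So [u' v]_0^5/2 = 0·v(5/2) − 0·v(0) = 0 for any v; take V = H^1(0, 5/2).
Weak formulation: find u (satisfying any essential BC) such that ∫_0^5/2 u'(x) v'(x) dx = ∫_0^5/2 f v dx for all v ∈ V (homogeneous Neumann, so boundary terms vanish).
Substituting f(x) = 5/2 - 2*x, the right-hand side is ∫_0^5/2 (5/2 - 2*x) v dx.
Compatibility check (pure Neumann): taking v ≡ 1 ∈ V gives 0 = ∫_0^5/2 f dx + (0) − (0), i.e. ∫_0^5/2 f dx must equal u'(0) − u'(5/2) = 0. Indeed ∫_0^5/2 (5/2 - 2*x) dx = 0, so the data are compatible. The solution is then unique only up to an additive constant (fix it e.g. by requiring ∫_0^5/2 u dx = 0).


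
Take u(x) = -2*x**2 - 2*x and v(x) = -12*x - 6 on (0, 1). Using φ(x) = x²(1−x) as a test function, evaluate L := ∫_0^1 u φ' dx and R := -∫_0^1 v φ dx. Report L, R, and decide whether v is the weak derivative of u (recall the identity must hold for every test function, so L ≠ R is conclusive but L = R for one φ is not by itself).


LHS = 11/30, RHS = 11/10. No, v is not the weak derivative of u.

u(x) = -2*x**2 - 2*x, classical derivative u'(x) = -4*x - 2.
φ(x) = x²(1−x), so φ'(x) = x*(2 - 3*x).
Note φ(0) = φ(1) = 0, so the boundary term u·φ vanishes.
LHS = ∫_0^1 u(x) φ'(x) dx = ∫_0^1 (6*x^4 + 2*x^3 - 4*x^2) dx. Term by term:
  ∫_0^1 6*x^4 dx = 6/5;  ∫_0^1 2*x^3 dx = 1/2;  ∫_0^1 -4*x^2 dx = -4/3.
Sum: 6/5 + 1/2 − 4/3 = 11/30.
So LHS = 11/30.
∫_0^1 v(x) φ(x) dx = ∫_0^1 (12*x^4 - 6*x^3 - 6*x^2) dx. Term by term:
  ∫_0^1 12*x^4 dx = 12/5;  ∫_0^1 -6*x^3 dx = -3/2;  ∫_0^1 -6*x^2 dx = -2.
Sum: 12/5 − 3/2 − 2 = -11/10.
So RHS = -∫_0^1 v(x) φ(x) dx = 11/10.
LHS − RHS = -11/15 ≠ 0, so the identity fails.
(For a valid weak derivative the identity must hold for EVERY test function, in particular this one. The failure shows v is NOT the weak derivative of u.)
Correct weak derivative would be u'(x) = -4*x - 2.


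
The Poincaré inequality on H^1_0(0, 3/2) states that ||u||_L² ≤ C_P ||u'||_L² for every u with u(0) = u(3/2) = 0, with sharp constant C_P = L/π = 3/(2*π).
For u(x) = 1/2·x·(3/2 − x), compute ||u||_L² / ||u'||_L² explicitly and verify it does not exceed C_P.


||u||_L² / ||u'||_L² = 3*sqrt(10)/20 < C_P = 3/(2*π).

u(x) = 1/2·x·(3/2 − x), so u'(x) = 3/4 - x.
u(x) = 1/2·x·(3/2 − x) vanishes at x = 0 and x = 3/2, so u ∈ H^1_0(0, 3/2). Differentiate via the product rule and integrate the resulting polynomials term by term.
  ∫_0^3/2 u² dx = ∫_0^3/2 (x^4/4 - 3*x^3/4 + 9*x^2/16) dx. Term by term:
    ∫_0^3/2 x^4/4 dx = 243/640;  ∫_0^3/2 -3*x^3/4 dx = -243/256;  ∫_0^3/2 9*x^2/16 dx = 81/128.
  Sum: 243/640 − 243/256 + 81/128 = 81/1280.
  ∫_0^3/2 (u')² dx = ∫_0^3/2 (x^2 - 3*x/2 + 9/16) dx. Term by term:
    ∫_0^3/2 x^2 dx = 9/8;  ∫_0^3/2 -3*x/2 dx = -27/16;  ∫_0^3/2 9/16 dx = 27/32.
  Sum: 9/8 − 27/16 + 27/32 = 9/32.
∫_0^3/2 u² dx = 81/1280, so ||u||_L² = 9*sqrt(5)/80.
∫_0^3/2 (u')² dx = 9/32, so ||u'||_L² = 3*sqrt(2)/8.
Ratio ||u||_L² / ||u'||_L² = 3*sqrt(10)/20.
Sharp Poincaré constant on H^1_0(0, 3/2) is C_P = L/π = 3/(2*π), achieved by sin(2*π/3·x).
A polynomial bump cannot attain the sharp Poincaré constant (only the first sine eigenfunction does), so the ratio is strictly less than C_P, consistent with ||u||_L² ≤ C_P ||u'||_L².


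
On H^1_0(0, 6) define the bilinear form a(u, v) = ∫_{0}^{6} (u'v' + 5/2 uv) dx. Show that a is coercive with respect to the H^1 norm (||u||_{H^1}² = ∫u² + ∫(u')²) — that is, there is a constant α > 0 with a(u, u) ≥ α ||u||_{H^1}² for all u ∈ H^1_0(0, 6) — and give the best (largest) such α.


α = 1

Coercivity of a(·,·) on H^1_0(0, 6) means a(u, u) ≥ α ||u||_{H^1}² for every u ∈ H^1_0.
The interval has length L = 6, and Poincaré/coercivity depend only on L. Here a(u, u) = ∫(u')² + (5/2)·∫u².
Here c = 5/2 ≥ 1, so a(u,u) = ∫(u')² + c∫u² ≥ ∫(u')² + ∫u² = ||u||_{H^1}², i.e. α = 1 works. No larger α is possible: a(u,u) ≥ α||u||_{H^1}² means (1−α)∫(u')² ≥ (α−c)∫u², and for the modes u_n = sin(nπ(x−x₀)/L) (x₀ the left endpoint) one has ∫u_n²/∫(u_n')² = (L/(nπ))² → 0, so a(u_n,u_n)/||u_n||_{H^1}² → 1. Hence the optimal constant is α = 1.
Therefore α = 1.


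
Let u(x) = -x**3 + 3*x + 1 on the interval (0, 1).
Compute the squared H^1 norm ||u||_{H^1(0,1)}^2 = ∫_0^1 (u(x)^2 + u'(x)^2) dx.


||u||_{H^1}^2 = 717/70

The H^1 norm (squared) on an interval (0, L) is
  ||u||_{H^1}^2 = ∫_0^L u(x)^2 dx + ∫_0^L u'(x)^2 dx.
Compute u'(x) = 3 - 3*x**2.
Then u(x)^2 = x**6 - 6*x**4 - 2*x**3 + 9*x**2 + 6*x + 1 and u'(x)^2 = 9*x**4 - 18*x**2 + 9.
Integrate each monomial from 0 to 1 using ∫_0^1 c·x^n dx = c·1^(n+1)/(n+1):
  ∫_0^1 u(x)^2 dx = ∫_0^1 (x^6 - 6*x^4 - 2*x^3 + 9*x^2 + 6*x + 1) dx. Term by term:
    ∫_0^1 x^6 dx = 1/7;  ∫_0^1 -6*x^4 dx = -6/5;  ∫_0^1 -2*x^3 dx = -1/2;
    ∫_0^1 9*x^2 dx = 3;  ∫_0^1 6*x dx = 3;  ∫_0^1 1 dx = 1.
  Sum: 1/7 − 6/5 − 1/2 + 3 + 3 + 1 = 381/70.
  ∫_0^1 u'(x)^2 dx = ∫_0^1 (9*x^4 - 18*x^2 + 9) dx. Term by term:
    ∫_0^1 9*x^4 dx = 9/5;  ∫_0^1 -18*x^2 dx = -6;  ∫_0^1 9 dx = 9.
  Sum: 9/5 − 6 + 9 = 24/5.
Adding: ||u||_{H^1}^2 = 381/70 + 24/5 = 717/70.


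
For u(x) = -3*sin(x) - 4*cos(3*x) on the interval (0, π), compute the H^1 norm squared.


||u||_{H^1(0,π)}^2 = 89*π

u'(x) = 12*sin(3*x) - 3*cos(x).
Expand u² and (u')² and integrate term by term on (0, π), using: for integers n ≥ 1, ∫_0^π sin²(nx) dx = ∫_0^π cos²(nx) dx = π/2; for n ≠ n', ∫_0^π sin(nx)sin(n'x) dx = ∫_0^π cos(nx)cos(n'x) dx = 0; and by product-to-sum, ∫_0^π sin(nx)cos(n'x) dx = ½∫_0^π [sin((n+n')x) + sin((n−n')x)] dx, which is 0 when n+n' is even and 2n/(n²−n'²) when n+n' is odd (it need not vanish on (0, π)).
  u² squared terms: (-4)²·∫cos(3x)² dx = 16·π/2 = 8*π;  (-3)²·∫sin(x)² dx = 9·π/2 = 9*π/2.
  u² cross terms: 2·(-4)·(-3)·∫cos(3x)·sin(x) dx = 24·(0) = 0.
  So ∫_0^π u² dx = 8*π + 9*π/2 + 0 = 25*π/2.
  (u')² squared terms: (-3)²·∫cos(x)² dx = 9·π/2 = 9*π/2;  (12)²·∫sin(3x)² dx = 144·π/2 = 72*π.
  (u')² cross terms: 2·(-3)·(12)·∫cos(x)·sin(3x) dx = -72·(0) = 0.
  So ∫_0^π (u')² dx = 9*π/2 + 72*π + 0 = 153*π/2.
||u||_{H^1}^2 = (25*π/2) + (153*π/2) = 89*π.


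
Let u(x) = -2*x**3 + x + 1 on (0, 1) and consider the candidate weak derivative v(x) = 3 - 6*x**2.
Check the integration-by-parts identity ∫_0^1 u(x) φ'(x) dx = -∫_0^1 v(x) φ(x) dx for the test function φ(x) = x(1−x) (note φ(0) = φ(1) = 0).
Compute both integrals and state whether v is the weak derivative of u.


LHS = 2/15, RHS = -1/5. No, v is not the weak derivative of u.

u(x) = -2*x**3 + x + 1, classical derivative u'(x) = 1 - 6*x**2.
φ(x) = x(1−x), so φ'(x) = 1 - 2*x.
Note φ(0) = φ(1) = 0, so the boundary term u·φ vanishes.
LHS = ∫_0^1 u(x) φ'(x) dx = ∫_0^1 (4*x^4 - 2*x^3 - 2*x^2 - x + 1) dx. Term by term:
  ∫_0^1 4*x^4 dx = 4/5;  ∫_0^1 -2*x^3 dx = -1/2;  ∫_0^1 -2*x^2 dx = -2/3;
  ∫_0^1 -x dx = -1/2;  ∫_0^1 1 dx = 1.
Sum: 4/5 − 1/2 − 2/3 − 1/2 + 1 = 2/15.
So LHS = 2/15.
∫_0^1 v(x) φ(x) dx = ∫_0^1 (6*x^4 - 6*x^3 - 3*x^2 + 3*x) dx. Term by term:
  ∫_0^1 6*x^4 dx = 6/5;  ∫_0^1 -6*x^3 dx = -3/2;  ∫_0^1 -3*x^2 dx = -1;
  ∫_0^1 3*x dx = 3/2.
Sum: 6/5 − 3/2 − 1 + 3/2 = 1/5.
So RHS = -∫_0^1 v(x) φ(x) dx = -1/5.
LHS − RHS = 1/3 ≠ 0, so the identity fails.
(For a valid weak derivative the identity must hold for EVERY test function, in particular this one. The failure shows v is NOT the weak derivative of u.)
Correct weak derivative would be u'(x) = 1 - 6*x**2.


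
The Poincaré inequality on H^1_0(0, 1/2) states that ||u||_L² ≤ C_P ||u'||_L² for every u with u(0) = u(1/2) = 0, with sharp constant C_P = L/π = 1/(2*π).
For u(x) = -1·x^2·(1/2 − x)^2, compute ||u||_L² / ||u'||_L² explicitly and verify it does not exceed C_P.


||u||_L² / ||u'||_L² = sqrt(3)/12 < C_P = 1/(2*π).

u(x) = -1·x^2·(1/2 − x)^2, so u'(x) = x*(-8*x^2 + 6*x - 1)/2.
u(x) = -1·x^2·(1/2 − x)^2 vanishes at x = 0 and x = 1/2, so u ∈ H^1_0(0, 1/2). Differentiate via the product rule and integrate the resulting polynomials term by term.
  ∫_0^1/2 u² dx = ∫_0^1/2 (x^8 - 2*x^7 + 3*x^6/2 - x^5/2 + x^4/16) dx. Term by term:
    ∫_0^1/2 x^8 dx = 1/4608;  ∫_0^1/2 -2*x^7 dx = -1/1024;  ∫_0^1/2 3*x^6/2 dx = 3/1792;
    ∫_0^1/2 -x^5/2 dx = -1/768;  ∫_0^1/2 x^4/16 dx = 1/2560.
  Sum: 1/4608 − 1/1024 + 3/1792 − 1/768 + 1/2560 = 1/322560.
  ∫_0^1/2 (u')² dx = ∫_0^1/2 (16*x^6 - 24*x^5 + 13*x^4 - 3*x^3 + x^2/4) dx. Term by term:
    ∫_0^1/2 16*x^6 dx = 1/56;  ∫_0^1/2 -24*x^5 dx = -1/16;  ∫_0^1/2 13*x^4 dx = 13/160;
    ∫_0^1/2 -3*x^3 dx = -3/64;  ∫_0^1/2 x^2/4 dx = 1/96.
  Sum: 1/56 − 1/16 + 13/160 − 3/64 + 1/96 = 1/6720.
∫_0^1/2 u² dx = 1/322560, so ||u||_L² = sqrt(35)/3360.
∫_0^1/2 (u')² dx = 1/6720, so ||u'||_L² = sqrt(105)/840.
Ratio ||u||_L² / ||u'||_L² = sqrt(3)/12.
Sharp Poincaré constant on H^1_0(0, 1/2) is C_P = L/π = 1/(2*π), achieved by sin(2*π·x).
A polynomial bump cannot attain the sharp Poincaré constant (only the first sine eigenfunction does), so the ratio is strictly less than C_P, consistent with ||u||_L² ≤ C_P ||u'||_L².


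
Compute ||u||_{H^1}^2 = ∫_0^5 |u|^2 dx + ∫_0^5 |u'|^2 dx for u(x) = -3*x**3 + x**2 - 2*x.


||u||_{H^1}^2 = 2920570/21

The H^1 norm (squared) on an interval (0, L) is
  ||u||_{H^1}^2 = ∫_0^L u(x)^2 dx + ∫_0^L u'(x)^2 dx.
Compute u'(x) = -9*x**2 + 2*x - 2.
Then u(x)^2 = 9*x**6 - 6*x**5 + 13*x**4 - 4*x**3 + 4*x**2 and u'(x)^2 = 81*x**4 - 36*x**3 + 40*x**2 - 8*x + 4.
Integrate each monomial from 0 to 5 using ∫_0^5 c·x^n dx = c·5^(n+1)/(n+1):
  ∫_0^5 u(x)^2 dx = ∫_0^5 (9*x^6 - 6*x^5 + 13*x^4 - 4*x^3 + 4*x^2) dx. Term by term:
    ∫_0^5 9*x^6 dx = 703125/7;  ∫_0^5 -6*x^5 dx = -15625;  ∫_0^5 13*x^4 dx = 8125;
    ∫_0^5 -4*x^3 dx = -625;  ∫_0^5 4*x^2 dx = 500/3.
  Sum: 703125/7 − 15625 + 8125 − 625 + 500/3 = 1942250/21.
  ∫_0^5 u'(x)^2 dx = ∫_0^5 (81*x^4 - 36*x^3 + 40*x^2 - 8*x + 4) dx. Term by term:
    ∫_0^5 81*x^4 dx = 50625;  ∫_0^5 -36*x^3 dx = -5625;  ∫_0^5 40*x^2 dx = 5000/3;
    ∫_0^5 -8*x dx = -100;  ∫_0^5 4 dx = 20.
  Sum: 50625 − 5625 + 5000/3 − 100 + 20 = 139760/3.
Adding: ||u||_{H^1}^2 = 1942250/21 + 139760/3 = 2920570/21.


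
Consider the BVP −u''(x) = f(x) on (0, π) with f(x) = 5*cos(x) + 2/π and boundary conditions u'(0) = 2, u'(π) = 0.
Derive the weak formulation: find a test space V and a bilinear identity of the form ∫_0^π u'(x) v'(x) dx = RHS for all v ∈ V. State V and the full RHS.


V = H^1(0, π) (v unrestricted at boundary; u is determined up to an additive constant); weak form: ∫_0^π u'v' dx = ∫_0^π (5*cos(x) + 2/π) v dx − 2·v(0) for all v ∈ V.

Multiply both sides by a test function v and integrate from 0 to π:
  ∫_0^π −u''(x) v(x) dx = ∫_0^π f(x) v(x) dx.
Integrate the LHS by parts once:
  ∫_0^π −u'' v dx = −[u'(x) v(x)]_0^π + ∫_0^π u'(x) v'(x) dx.
Thus ∫_0^π u'(x) v'(x) dx = ∫_0^π f(x) v(x) dx + [u'(x) v(x)]_0^π.
Choose V so that boundary terms are either known or forced to vanish.
u has inhomogeneous Neumann u'(0) = 2, u'(π) = 0. [u' v]_0^π = (0)·v(π) − (2)·v(0) = − 2·v(0). Take V = H^1(0, π); boundary term becomes part of RHS.
Weak formulation: find u (satisfying any essential BC) such that ∫_0^π u'(x) v'(x) dx = ∫_0^π f v dx − 2·v(0) for all v ∈ V (Neumann data are natural BCs: they enter the RHS as boundary terms).
Substituting f(x) = 5*cos(x) + 2/π, the right-hand side is ∫_0^π (5*cos(x) + 2/π) v dx − 2·v(0).
Compatibility check (pure Neumann): taking v ≡ 1 ∈ V gives 0 = ∫_0^π f dx + (0) − (2), i.e. ∫_0^π f dx must equal u'(0) − u'(π) = 2. Indeed ∫_0^π (5*cos(x) + 2/π) dx = 2, so the data are compatible. The solution is then unique only up to an additive constant (fix it e.g. by requiring ∫_0^π u dx = 0).


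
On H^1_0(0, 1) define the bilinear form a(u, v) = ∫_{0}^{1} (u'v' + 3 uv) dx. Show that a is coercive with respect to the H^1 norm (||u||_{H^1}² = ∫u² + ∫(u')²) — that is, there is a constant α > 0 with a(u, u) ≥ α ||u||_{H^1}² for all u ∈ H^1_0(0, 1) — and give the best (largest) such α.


α = 1

Coercivity of a(·,·) on H^1_0(0, 1) means a(u, u) ≥ α ||u||_{H^1}² for every u ∈ H^1_0.
The interval has length L = 1, and Poincaré/coercivity depend only on L. Here a(u, u) = ∫(u')² + (3)·∫u².
Here c = 3 ≥ 1, so a(u,u) = ∫(u')² + c∫u² ≥ ∫(u')² + ∫u² = ||u||_{H^1}², i.e. α = 1 works. No larger α is possible: a(u,u) ≥ α||u||_{H^1}² means (1−α)∫(u')² ≥ (α−c)∫u², and for the modes u_n = sin(nπ(x−x₀)/L) (x₀ the left endpoint) one has ∫u_n²/∫(u_n')² = (L/(nπ))² → 0, so a(u_n,u_n)/||u_n||_{H^1}² → 1. Hence the optimal constant is α = 1.
Therefore α = 1.


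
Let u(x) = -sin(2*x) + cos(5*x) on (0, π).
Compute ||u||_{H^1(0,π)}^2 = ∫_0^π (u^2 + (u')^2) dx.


||u||_{H^1(0,π)}^2 = 208/21 + 31*π/2

u'(x) = -5*sin(5*x) - 2*cos(2*x).
Expand u² and (u')² and integrate term by term on (0, π), using: for integers n ≥ 1, ∫_0^π sin²(nx) dx = ∫_0^π cos²(nx) dx = π/2; for n ≠ n', ∫_0^π sin(nx)sin(n'x) dx = ∫_0^π cos(nx)cos(n'x) dx = 0; and by product-to-sum, ∫_0^π sin(nx)cos(n'x) dx = ½∫_0^π [sin((n+n')x) + sin((n−n')x)] dx, which is 0 when n+n' is even and 2n/(n²−n'²) when n+n' is odd (it need not vanish on (0, π)).
  u² squared terms: (-1)²·∫sin(2x)² dx = 1·π/2 = π/2;  (1)²·∫cos(5x)² dx = 1·π/2 = π/2.
  u² cross terms: 2·(-1)·(1)·∫sin(2x)·cos(5x) dx = -2·(-4/21) = 8/21.
  So ∫_0^π u² dx = π/2 + π/2 + 8/21 = 8/21 + π.
  (u')² squared terms: (-5)²·∫sin(5x)² dx = 25·π/2 = 25*π/2;  (-2)²·∫cos(2x)² dx = 4·π/2 = 2*π.
  (u')² cross terms: 2·(-5)·(-2)·∫sin(5x)·cos(2x) dx = 20·(10/21) = 200/21.
  So ∫_0^π (u')² dx = 25*π/2 + 2*π + 200/21 = 200/21 + 29*π/2.
||u||_{H^1}^2 = (8/21 + π) + (200/21 + 29*π/2) = 208/21 + 31*π/2.


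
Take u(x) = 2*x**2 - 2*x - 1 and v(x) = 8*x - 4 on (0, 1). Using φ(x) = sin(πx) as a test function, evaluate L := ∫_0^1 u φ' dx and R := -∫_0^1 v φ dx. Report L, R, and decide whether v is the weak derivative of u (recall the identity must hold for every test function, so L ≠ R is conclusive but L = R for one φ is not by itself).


LHS = 0, RHS = 0. No, v is not the weak derivative of u.

u(x) = 2*x**2 - 2*x - 1, classical derivative u'(x) = 4*x - 2.
φ(x) = sin(πx), so φ'(x) = π*cos(π*x).
Note φ(0) = φ(1) = 0, so the boundary term u·φ vanishes.
LHS = ∫_0^1 u(x) φ'(x) dx = ∫_0^1 (2*π*x^2*cos(π*x) - 2*π*x*cos(π*x) - π*cos(π*x)) dx. Term by term:
  ∫_0^1 -π*cos(π*x) dx = 0;  ∫_0^1 -2*π*x*cos(π*x) dx = 4/π;  ∫_0^1 2*π*x^2*cos(π*x) dx = -4/π.
Sum: 0 + 4/π − 4/π = 0.
So LHS = 0.
∫_0^1 v(x) φ(x) dx = ∫_0^1 (8*x*sin(π*x) - 4*sin(π*x)) dx. Term by term:
  ∫_0^1 -4*sin(π*x) dx = -8/π;  ∫_0^1 8*x*sin(π*x) dx = 8/π.
Sum: -8/π + 8/π = 0.
So RHS = -∫_0^1 v(x) φ(x) dx = 0.
LHS = RHS, so the identity holds for this particular φ. But this is necessary, not sufficient: a weak derivative must satisfy the identity for EVERY test function in C_c^∞(0, 1).
Here u is smooth, so its weak derivative equals its classical derivative u'(x) = 4*x - 2. Since v(x) = 8*x - 4 ≠ u'(x), v is NOT the weak derivative of u — the agreement for this single φ is a coincidence (the difference v − u' happens to be L²-orthogonal to this φ).


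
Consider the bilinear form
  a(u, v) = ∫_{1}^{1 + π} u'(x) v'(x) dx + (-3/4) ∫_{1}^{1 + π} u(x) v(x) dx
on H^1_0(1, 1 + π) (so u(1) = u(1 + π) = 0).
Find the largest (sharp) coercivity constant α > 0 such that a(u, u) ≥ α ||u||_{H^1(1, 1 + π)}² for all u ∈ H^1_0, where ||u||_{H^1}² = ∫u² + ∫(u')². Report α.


α = 1/8

Coercivity of a(·,·) on H^1_0(1, 1 + π) means a(u, u) ≥ α ||u||_{H^1}² for every u ∈ H^1_0.
The interval has length L = π, and Poincaré/coercivity depend only on L. Here a(u, u) = ∫(u')² + (-3/4)·∫u².
Here c = -3/4 < 0 with |c| < (π/L)² = 1, so coercivity still holds. The condition a(u,u) ≥ α||u||_{H^1}² reads (1−α)∫(u')² ≥ (α−c)∫u². Any admissible α is ≤ 1 (rapidly oscillating u have ∫u²/∫(u')² → 0), and α = 1 would force 0 ≥ (1−c)∫u², impossible since c < 1; so 1−α > 0. By the sharp Poincaré inequality on H^1_0 of an interval of length L, ∫(u')² ≥ (π/L)²∫u² with equality for the first sine mode sin(π(x−x₀)/L) (x₀ the left endpoint), so the inequality holds for all u iff (1−α)(π/L)² ≥ α − c, i.e. α ≤ ((π/L)² + c)/((π/L)² + 1) = (1 + c(L/π)²)/(1 + (L/π)²). (Direct route, valid since c ≤ 0: Poincaré gives c∫u² ≥ c(L/π)²∫(u')², so a(u,u) ≥ (1 + c(L/π)²)∫(u')², while ||u||_{H^1}² ≤ (1 + (L/π)²)∫(u')²; dividing yields the same α.) With (π/L)² = 1 and c = -3/4, the largest admissible constant is α = ((π/L)² + c)/((π/L)² + 1).
Simplifying, α = 1/8.


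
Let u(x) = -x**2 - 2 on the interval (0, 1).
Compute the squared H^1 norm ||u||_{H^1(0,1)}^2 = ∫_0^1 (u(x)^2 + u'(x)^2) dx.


||u||_{H^1}^2 = 103/15

The H^1 norm (squared) on an interval (0, L) is
  ||u||_{H^1}^2 = ∫_0^L u(x)^2 dx + ∫_0^L u'(x)^2 dx.
Compute u'(x) = -2*x.
Then u(x)^2 = x**4 + 4*x**2 + 4 and u'(x)^2 = 4*x**2.
Integrate each monomial from 0 to 1 using ∫_0^1 c·x^n dx = c·1^(n+1)/(n+1):
  ∫_0^1 u(x)^2 dx = ∫_0^1 (x^4 + 4*x^2 + 4) dx. Term by term:
    ∫_0^1 x^4 dx = 1/5;  ∫_0^1 4*x^2 dx = 4/3;  ∫_0^1 4 dx = 4.
  Sum: 1/5 + 4/3 + 4 = 83/15.
  ∫_0^1 u'(x)^2 dx = ∫_0^1 (4*x^2) dx. Term by term:
    ∫_0^1 4*x^2 dx = 4/3.
Adding: ||u||_{H^1}^2 = 83/15 + 4/3 = 103/15.


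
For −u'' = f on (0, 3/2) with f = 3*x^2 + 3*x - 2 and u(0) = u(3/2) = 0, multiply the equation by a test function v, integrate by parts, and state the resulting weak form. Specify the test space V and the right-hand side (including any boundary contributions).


V = H^1_0(0, 3/2) (so v(0) = v(3/2) = 0); weak form: ∫_0^3/2 u'v' dx = ∫_0^3/2 (3*x^2 + 3*x - 2) v dx for all v ∈ V.

Multiply both sides by a test function v and integrate from 0 to 3/2:
  ∫_0^3/2 −u''(x) v(x) dx = ∫_0^3/2 f(x) v(x) dx.
Integrate the LHS by parts once:
  ∫_0^3/2 −u'' v dx = −[u'(x) v(x)]_0^3/2 + ∫_0^3/2 u'(x) v'(x) dx.
Thus ∫_0^3/2 u'(x) v'(x) dx = ∫_0^3/2 f(x) v(x) dx + [u'(x) v(x)]_0^3/2.
Choose V so that boundary terms are either known or forced to vanish.
u is Dirichlet: u(0) = u(3/2) = 0. Let V = H^1_0(0, 3/2); then v(0) = v(3/2) = 0, and [u' v]_0^3/2 = 0.
Weak formulation: find u (satisfying any essential BC) such that ∫_0^3/2 u'(x) v'(x) dx = ∫_0^3/2 f v dx for all v ∈ V.
Substituting f(x) = 3*x^2 + 3*x - 2, the right-hand side is ∫_0^3/2 (3*x^2 + 3*x - 2) v dx.


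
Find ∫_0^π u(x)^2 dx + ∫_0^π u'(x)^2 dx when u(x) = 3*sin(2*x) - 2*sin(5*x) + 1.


||u||_{H^1(0,π)}^2 = -8/5 + 151*π/2

u'(x) = 6*cos(2*x) - 10*cos(5*x).
Expand u² and (u')² and integrate term by term on (0, π), using: for integers n ≥ 1, ∫_0^π sin²(nx) dx = ∫_0^π cos²(nx) dx = π/2; for n ≠ n', ∫_0^π sin(nx)sin(n'x) dx = ∫_0^π cos(nx)cos(n'x) dx = 0; and by product-to-sum, ∫_0^π sin(nx)cos(n'x) dx = ½∫_0^π [sin((n+n')x) + sin((n−n')x)] dx, which is 0 when n+n' is even and 2n/(n²−n'²) when n+n' is odd (it need not vanish on (0, π)). For the constant mode: ∫_0^π 1 dx = π, ∫_0^π cos(nx) dx = 0, ∫_0^π sin(nx) dx = (1−(−1)^n)/n.
  u² squared terms: (1)²·∫1 dx = 1·π = π;  (-2)²·∫sin(5x)² dx = 4·π/2 = 2*π;  (3)²·∫sin(2x)² dx = 9·π/2 = 9*π/2.
  u² cross terms: 2·(1)·(-2)·∫1·sin(5x) dx = -4·(2/5) = -8/5;  2·(1)·(3)·∫1·sin(2x) dx = 6·(0) = 0;  2·(-2)·(3)·∫sin(5x)·sin(2x) dx = -12·(0) = 0.
  So ∫_0^π u² dx = π + 2*π + 9*π/2 − 8/5 + 0 + 0 = -8/5 + 15*π/2.
  (u')² squared terms: (-10)²·∫cos(5x)² dx = 100·π/2 = 50*π;  (6)²·∫cos(2x)² dx = 36·π/2 = 18*π.
  (u')² cross terms: 2·(-10)·(6)·∫cos(5x)·cos(2x) dx = -120·(0) = 0.
  So ∫_0^π (u')² dx = 50*π + 18*π + 0 = 68*π.
||u||_{H^1}^2 = (-8/5 + 15*π/2) + (68*π) = -8/5 + 151*π/2.


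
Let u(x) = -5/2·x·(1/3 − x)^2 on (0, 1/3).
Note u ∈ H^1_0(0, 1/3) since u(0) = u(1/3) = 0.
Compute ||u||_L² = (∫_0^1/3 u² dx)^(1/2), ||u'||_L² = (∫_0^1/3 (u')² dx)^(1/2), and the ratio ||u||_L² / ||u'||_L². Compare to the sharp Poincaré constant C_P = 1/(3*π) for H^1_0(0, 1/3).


||u||_L² / ||u'||_L² = sqrt(14)/42 < C_P = 1/(3*π).

u(x) = -5/2·x·(1/3 − x)^2, so u'(x) = -15*x^2/2 + 10*x/3 - 5/18.
u(x) = -5/2·x·(1/3 − x)^2 vanishes at x = 0 and x = 1/3, so u ∈ H^1_0(0, 1/3). Differentiate via the product rule and integrate the resulting polynomials term by term.
  ∫_0^1/3 u² dx = ∫_0^1/3 (25*x^6/4 - 25*x^5/3 + 25*x^4/6 - 25*x^3/27 + 25*x^2/324) dx. Term by term:
    ∫_0^1/3 25*x^6/4 dx = 25/61236;  ∫_0^1/3 -25*x^5/3 dx = -25/13122;  ∫_0^1/3 25*x^4/6 dx = 5/1458;
    ∫_0^1/3 -25*x^3/27 dx = -25/8748;  ∫_0^1/3 25*x^2/324 dx = 25/26244.
  Sum: 25/61236 − 25/13122 + 5/1458 − 25/8748 + 25/26244 = 5/183708.
  ∫_0^1/3 (u')² dx = ∫_0^1/3 (225*x^4/4 - 50*x^3 + 275*x^2/18 - 50*x/27 + 25/324) dx. Term by term:
    ∫_0^1/3 225*x^4/4 dx = 5/108;  ∫_0^1/3 -50*x^3 dx = -25/162;  ∫_0^1/3 275*x^2/18 dx = 275/1458;
    ∫_0^1/3 -50*x/27 dx = -25/243;  ∫_0^1/3 25/324 dx = 25/972.
  Sum: 5/108 − 25/162 + 275/1458 − 25/243 + 25/972 = 5/1458.
∫_0^1/3 u² dx = 5/183708, so ||u||_L² = sqrt(35)/1134.
∫_0^1/3 (u')² dx = 5/1458, so ||u'||_L² = sqrt(10)/54.
Ratio ||u||_L² / ||u'||_L² = sqrt(14)/42.
Sharp Poincaré constant on H^1_0(0, 1/3) is C_P = L/π = 1/(3*π), achieved by sin(3*π·x).
A polynomial bump cannot attain the sharp Poincaré constant (only the first sine eigenfunction does), so the ratio is strictly less than C_P, consistent with ||u||_L² ≤ C_P ||u'||_L².


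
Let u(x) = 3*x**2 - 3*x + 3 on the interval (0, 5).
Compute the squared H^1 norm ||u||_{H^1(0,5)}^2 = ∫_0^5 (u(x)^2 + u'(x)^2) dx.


||u||_{H^1}^2 = 9705/2

The H^1 norm (squared) on an interval (0, L) is
  ||u||_{H^1}^2 = ∫_0^L u(x)^2 dx + ∫_0^L u'(x)^2 dx.
Compute u'(x) = 6*x - 3.
Then u(x)^2 = 9*x**4 - 18*x**3 + 27*x**2 - 18*x + 9 and u'(x)^2 = 36*x**2 - 36*x + 9.
Integrate each monomial from 0 to 5 using ∫_0^5 c·x^n dx = c·5^(n+1)/(n+1):
  ∫_0^5 u(x)^2 dx = ∫_0^5 (9*x^4 - 18*x^3 + 27*x^2 - 18*x + 9) dx. Term by term:
    ∫_0^5 9*x^4 dx = 5625;  ∫_0^5 -18*x^3 dx = -5625/2;  ∫_0^5 27*x^2 dx = 1125;
    ∫_0^5 -18*x dx = -225;  ∫_0^5 9 dx = 45.
  Sum: 5625 − 5625/2 + 1125 − 225 + 45 = 7515/2.
  ∫_0^5 u'(x)^2 dx = ∫_0^5 (36*x^2 - 36*x + 9) dx. Term by term:
    ∫_0^5 36*x^2 dx = 1500;  ∫_0^5 -36*x dx = -450;  ∫_0^5 9 dx = 45.
  Sum: 1500 − 450 + 45 = 1095.
Adding: ||u||_{H^1}^2 = 7515/2 + 1095 = 9705/2.


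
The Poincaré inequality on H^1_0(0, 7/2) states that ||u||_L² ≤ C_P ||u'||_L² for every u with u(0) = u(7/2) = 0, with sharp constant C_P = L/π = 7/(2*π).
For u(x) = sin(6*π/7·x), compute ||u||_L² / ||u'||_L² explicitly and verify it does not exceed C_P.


||u||_L² / ||u'||_L² = 7/(6*π) < C_P = 7/(2*π).

u(x) = sin(6*π/7·x), so u'(x) = 6*π*cos(6*π*x/7)/7.
Writing u(x) = A·sin(kπx/L) with A = 1 and k = 3, use ∫_0^L sin²(kπx/L) dx = L/2 and ∫_0^L cos²(kπx/L) dx = L/2.
u² = 1·sin²(6*π/7·x) and (u')² = 36*π^2/49·cos²(6*π/7·x), and each of sin², cos² integrates to L/2 = 7/4 over (0, 7/2).
∫_0^7/2 u² dx = 7/4, so ||u||_L² = sqrt(7)/2.
∫_0^7/2 (u')² dx = 9*π^2/7, so ||u'||_L² = 3*sqrt(7)*π/7.
Ratio ||u||_L² / ||u'||_L² = 7/(6*π).
Sharp Poincaré constant on H^1_0(0, 7/2) is C_P = L/π = 7/(2*π), achieved by sin(2*π/7·x).
This is the k = 3 harmonic; the ratio L/(kπ) is strictly less than C_P = L/π, consistent with the sharp inequality ||u||_L² ≤ C_P ||u'||_L².


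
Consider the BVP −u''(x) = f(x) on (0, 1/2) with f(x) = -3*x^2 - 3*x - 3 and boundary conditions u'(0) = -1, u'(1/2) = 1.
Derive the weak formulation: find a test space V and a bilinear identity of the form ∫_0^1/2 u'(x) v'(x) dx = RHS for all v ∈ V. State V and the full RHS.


V = H^1(0, 1/2) (v unrestricted at boundary; u is determined up to an additive constant); weak form: ∫_0^1/2 u'v' dx = ∫_0^1/2 (-3*x^2 - 3*x - 3) v dx + v(1/2) + v(0) for all v ∈ V.

Multiply both sides by a test function v and integrate from 0 to 1/2:
  ∫_0^1/2 −u''(x) v(x) dx = ∫_0^1/2 f(x) v(x) dx.
Integrate the LHS by parts once:
  ∫_0^1/2 −u'' v dx = −[u'(x) v(x)]_0^1/2 + ∫_0^1/2 u'(x) v'(x) dx.
Thus ∫_0^1/2 u'(x) v'(x) dx = ∫_0^1/2 f(x) v(x) dx + [u'(x) v(x)]_0^1/2.
Choose V so that boundary terms are either known or forced to vanish.
u has inhomogeneous Neumann u'(0) = -1, u'(1/2) = 1. [u' v]_0^1/2 = (1)·v(1/2) − (-1)·v(0) = v(1/2) + v(0). Take V = H^1(0, 1/2); boundary term becomes part of RHS.
Weak formulation: find u (satisfying any essential BC) such that ∫_0^1/2 u'(x) v'(x) dx = ∫_0^1/2 f v dx + v(1/2) + v(0) for all v ∈ V (Neumann data are natural BCs: they enter the RHS as boundary terms).
Substituting f(x) = -3*x^2 - 3*x - 3, the right-hand side is ∫_0^1/2 (-3*x^2 - 3*x - 3) v dx + v(1/2) + v(0).
Compatibility check (pure Neumann): taking v ≡ 1 ∈ V gives 0 = ∫_0^1/2 f dx + (1) − (-1), i.e. ∫_0^1/2 f dx must equal u'(0) − u'(1/2) = -2. Indeed ∫_0^1/2 (-3*x^2 - 3*x - 3) dx = -2, so the data are compatible. The solution is then unique only up to an additive constant (fix it e.g. by requiring ∫_0^1/2 u dx = 0).


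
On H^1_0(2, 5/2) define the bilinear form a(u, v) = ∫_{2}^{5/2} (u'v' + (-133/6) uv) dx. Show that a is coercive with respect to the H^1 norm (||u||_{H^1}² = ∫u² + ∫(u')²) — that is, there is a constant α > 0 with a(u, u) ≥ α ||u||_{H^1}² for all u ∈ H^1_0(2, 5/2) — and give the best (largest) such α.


α = (-133 + 24*π^2)/(6*(1 + 4*π^2))

Coercivity of a(·,·) on H^1_0(2, 5/2) means a(u, u) ≥ α ||u||_{H^1}² for every u ∈ H^1_0.
The interval has length L = 1/2, and Poincaré/coercivity depend only on L. Here a(u, u) = ∫(u')² + (-133/6)·∫u².
Here c = -133/6 < 0 with |c| < (π/L)² = 4*π^2, so coercivity still holds. The condition a(u,u) ≥ α||u||_{H^1}² reads (1−α)∫(u')² ≥ (α−c)∫u². Any admissible α is ≤ 1 (rapidly oscillating u have ∫u²/∫(u')² → 0), and α = 1 would force 0 ≥ (1−c)∫u², impossible since c < 1; so 1−α > 0. By the sharp Poincaré inequality on H^1_0 of an interval of length L, ∫(u')² ≥ (π/L)²∫u² with equality for the first sine mode sin(π(x−x₀)/L) (x₀ the left endpoint), so the inequality holds for all u iff (1−α)(π/L)² ≥ α − c, i.e. α ≤ ((π/L)² + c)/((π/L)² + 1) = (1 + c(L/π)²)/(1 + (L/π)²). (Direct route, valid since c ≤ 0: Poincaré gives c∫u² ≥ c(L/π)²∫(u')², so a(u,u) ≥ (1 + c(L/π)²)∫(u')², while ||u||_{H^1}² ≤ (1 + (L/π)²)∫(u')²; dividing yields the same α.) With (π/L)² = 4*π^2 and c = -133/6, the largest admissible constant is α = ((π/L)² + c)/((π/L)² + 1).
Simplifying, α = (-133 + 24*π^2)/(6*(1 + 4*π^2)).


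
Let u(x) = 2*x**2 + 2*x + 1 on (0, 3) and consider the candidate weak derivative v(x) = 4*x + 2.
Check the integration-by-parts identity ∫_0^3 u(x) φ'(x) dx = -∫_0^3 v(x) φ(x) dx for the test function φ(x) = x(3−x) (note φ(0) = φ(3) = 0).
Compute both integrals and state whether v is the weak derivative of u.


LHS = -36, RHS = -36. Yes, v = u' weakly.

u(x) = 2*x**2 + 2*x + 1, classical derivative u'(x) = 4*x + 2.
φ(x) = x(3−x), so φ'(x) = 3 - 2*x.
Note φ(0) = φ(3) = 0, so the boundary term u·φ vanishes.
LHS = ∫_0^3 u(x) φ'(x) dx = ∫_0^3 (-4*x^3 + 2*x^2 + 4*x + 3) dx. Term by term:
  ∫_0^3 -4*x^3 dx = -81;  ∫_0^3 2*x^2 dx = 18;  ∫_0^3 4*x dx = 18;
  ∫_0^3 3 dx = 9.
Sum: -81 + 18 + 18 + 9 = -36.
So LHS = -36.
∫_0^3 v(x) φ(x) dx = ∫_0^3 (-4*x^3 + 10*x^2 + 6*x) dx. Term by term:
  ∫_0^3 -4*x^3 dx = -81;  ∫_0^3 10*x^2 dx = 90;  ∫_0^3 6*x dx = 27.
Sum: -81 + 90 + 27 = 36.
So RHS = -∫_0^3 v(x) φ(x) dx = -36.
LHS = RHS, so the identity holds for this test φ.
Moreover u is smooth here and v(x) = u'(x) = 4*x + 2 pointwise, so the identity holds for every test function. Hence v is the weak derivative of u.


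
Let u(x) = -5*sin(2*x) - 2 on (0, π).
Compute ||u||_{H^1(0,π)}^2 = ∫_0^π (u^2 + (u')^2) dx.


||u||_{H^1(0,π)}^2 = 133*π/2

u'(x) = -10*cos(2*x).
Expand u² and (u')² and integrate term by term on (0, π), using: for integers n ≥ 1, ∫_0^π sin²(nx) dx = ∫_0^π cos²(nx) dx = π/2; for n ≠ n', ∫_0^π sin(nx)sin(n'x) dx = ∫_0^π cos(nx)cos(n'x) dx = 0; and by product-to-sum, ∫_0^π sin(nx)cos(n'x) dx = ½∫_0^π [sin((n+n')x) + sin((n−n')x)] dx, which is 0 when n+n' is even and 2n/(n²−n'²) when n+n' is odd (it need not vanish on (0, π)). For the constant mode: ∫_0^π 1 dx = π, ∫_0^π cos(nx) dx = 0, ∫_0^π sin(nx) dx = (1−(−1)^n)/n.
  u² squared terms: (-2)²·∫1 dx = 4·π = 4*π;  (-5)²·∫sin(2x)² dx = 25·π/2 = 25*π/2.
  u² cross terms: 2·(-2)·(-5)·∫1·sin(2x) dx = 20·(0) = 0.
  So ∫_0^π u² dx = 4*π + 25*π/2 + 0 = 33*π/2.
  (u')² squared terms: (-10)²·∫cos(2x)² dx = 100·π/2 = 50*π.
  So ∫_0^π (u')² dx = 50*π.
||u||_{H^1}^2 = (33*π/2) + (50*π) = 133*π/2.


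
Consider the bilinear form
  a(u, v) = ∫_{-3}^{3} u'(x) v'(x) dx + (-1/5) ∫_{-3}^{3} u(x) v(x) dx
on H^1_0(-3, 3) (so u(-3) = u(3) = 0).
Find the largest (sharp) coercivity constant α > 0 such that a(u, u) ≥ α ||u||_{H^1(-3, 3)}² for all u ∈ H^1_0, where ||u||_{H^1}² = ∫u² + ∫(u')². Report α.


α = (-36/5 + π^2)/(π^2 + 36)

Coercivity of a(·,·) on H^1_0(-3, 3) means a(u, u) ≥ α ||u||_{H^1}² for every u ∈ H^1_0.
The interval has length L = 6, and Poincaré/coercivity depend only on L. Here a(u, u) = ∫(u')² + (-1/5)·∫u².
Here c = -1/5 < 0 with |c| < (π/L)² = π^2/36, so coercivity still holds. The condition a(u,u) ≥ α||u||_{H^1}² reads (1−α)∫(u')² ≥ (α−c)∫u². Any admissible α is ≤ 1 (rapidly oscillating u have ∫u²/∫(u')² → 0), and α = 1 would force 0 ≥ (1−c)∫u², impossible since c < 1; so 1−α > 0. By the sharp Poincaré inequality on H^1_0 of an interval of length L, ∫(u')² ≥ (π/L)²∫u² with equality for the first sine mode sin(π(x−x₀)/L) (x₀ the left endpoint), so the inequality holds for all u iff (1−α)(π/L)² ≥ α − c, i.e. α ≤ ((π/L)² + c)/((π/L)² + 1) = (1 + c(L/π)²)/(1 + (L/π)²). (Direct route, valid since c ≤ 0: Poincaré gives c∫u² ≥ c(L/π)²∫(u')², so a(u,u) ≥ (1 + c(L/π)²)∫(u')², while ||u||_{H^1}² ≤ (1 + (L/π)²)∫(u')²; dividing yields the same α.) With (π/L)² = π^2/36 and c = -1/5, the largest admissible constant is α = ((π/L)² + c)/((π/L)² + 1).
Simplifying, α = (-36/5 + π^2)/(π^2 + 36).


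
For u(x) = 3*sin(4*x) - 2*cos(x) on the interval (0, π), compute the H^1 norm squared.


||u||_{H^1(0,π)}^2 = -64/5 + 161*π/2

u'(x) = 2*sin(x) + 12*cos(4*x).
Expand u² and (u')² and integrate term by term on (0, π), using: for integers n ≥ 1, ∫_0^π sin²(nx) dx = ∫_0^π cos²(nx) dx = π/2; for n ≠ n', ∫_0^π sin(nx)sin(n'x) dx = ∫_0^π cos(nx)cos(n'x) dx = 0; and by product-to-sum, ∫_0^π sin(nx)cos(n'x) dx = ½∫_0^π [sin((n+n')x) + sin((n−n')x)] dx, which is 0 when n+n' is even and 2n/(n²−n'²) when n+n' is odd (it need not vanish on (0, π)).
  u² squared terms: (-2)²·∫cos(x)² dx = 4·π/2 = 2*π;  (3)²·∫sin(4x)² dx = 9·π/2 = 9*π/2.
  u² cross terms: 2·(-2)·(3)·∫cos(x)·sin(4x) dx = -12·(8/15) = -32/5.
  So ∫_0^π u² dx = 2*π + 9*π/2 − 32/5 = -32/5 + 13*π/2.
  (u')² squared terms: (2)²·∫sin(x)² dx = 4·π/2 = 2*π;  (12)²·∫cos(4x)² dx = 144·π/2 = 72*π.
  (u')² cross terms: 2·(2)·(12)·∫sin(x)·cos(4x) dx = 48·(-2/15) = -32/5.
  So ∫_0^π (u')² dx = 2*π + 72*π − 32/5 = -32/5 + 74*π.
||u||_{H^1}^2 = (-32/5 + 13*π/2) + (-32/5 + 74*π) = -64/5 + 161*π/2.


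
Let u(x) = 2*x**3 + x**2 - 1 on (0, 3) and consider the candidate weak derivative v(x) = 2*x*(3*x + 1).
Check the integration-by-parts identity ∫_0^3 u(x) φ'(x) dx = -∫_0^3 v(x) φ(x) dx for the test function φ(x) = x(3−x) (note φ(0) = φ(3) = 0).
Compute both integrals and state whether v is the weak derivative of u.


LHS = -432/5, RHS = -432/5. Yes, v = u' weakly.

u(x) = 2*x**3 + x**2 - 1, classical derivative u'(x) = 6*x**2 + 2*x.
φ(x) = x(3−x), so φ'(x) = 3 - 2*x.
Note φ(0) = φ(3) = 0, so the boundary term u·φ vanishes.
LHS = ∫_0^3 u(x) φ'(x) dx = ∫_0^3 (-4*x^4 + 4*x^3 + 3*x^2 + 2*x - 3) dx. Term by term:
  ∫_0^3 -4*x^4 dx = -972/5;  ∫_0^3 4*x^3 dx = 81;  ∫_0^3 3*x^2 dx = 27;
  ∫_0^3 2*x dx = 9;  ∫_0^3 -3 dx = -9.
Sum: -972/5 + 81 + 27 + 9 − 9 = -432/5.
So LHS = -432/5.
∫_0^3 v(x) φ(x) dx = ∫_0^3 (-6*x^4 + 16*x^3 + 6*x^2) dx. Term by term:
  ∫_0^3 -6*x^4 dx = -1458/5;  ∫_0^3 16*x^3 dx = 324;  ∫_0^3 6*x^2 dx = 54.
Sum: -1458/5 + 324 + 54 = 432/5.
So RHS = -∫_0^3 v(x) φ(x) dx = -432/5.
LHS = RHS, so the identity holds for this test φ.
Moreover u is smooth here and v(x) = u'(x) = 6*x**2 + 2*x pointwise, so the identity holds for every test function. Hence v is the weak derivative of u.


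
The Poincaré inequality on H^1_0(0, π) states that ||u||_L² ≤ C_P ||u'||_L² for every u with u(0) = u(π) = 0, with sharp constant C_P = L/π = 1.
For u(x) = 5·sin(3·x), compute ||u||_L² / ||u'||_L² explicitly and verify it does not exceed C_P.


||u||_L² / ||u'||_L² = 1/3 < C_P = 1.

u(x) = 5·sin(3·x), so u'(x) = 15*cos(3*x).
Writing u(x) = A·sin(kπx/L) with A = 5 and k = 3, use ∫_0^L sin²(kπx/L) dx = L/2 and ∫_0^L cos²(kπx/L) dx = L/2.
u² = 25·sin²(3·x) and (u')² = 225·cos²(3·x), and each of sin², cos² integrates to L/2 = π/2 over (0, π).
∫_0^π u² dx = 25*π/2, so ||u||_L² = 5*sqrt(2)*sqrt(π)/2.
∫_0^π (u')² dx = 225*π/2, so ||u'||_L² = 15*sqrt(2)*sqrt(π)/2.
Ratio ||u||_L² / ||u'||_L² = 1/3.
Sharp Poincaré constant on H^1_0(0, π) is C_P = L/π = 1, achieved by sin(x).
This is the k = 3 harmonic; the ratio L/(kπ) is strictly less than C_P = L/π, consistent with the sharp inequality ||u||_L² ≤ C_P ||u'||_L².


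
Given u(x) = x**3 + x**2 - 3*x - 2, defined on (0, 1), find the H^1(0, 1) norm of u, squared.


||u||_{H^1}^2 = 2473/210

The H^1 norm (squared) on an interval (0, L) is
  ||u||_{H^1}^2 = ∫_0^L u(x)^2 dx + ∫_0^L u'(x)^2 dx.
Compute u'(x) = 3*x**2 + 2*x - 3.
Then u(x)^2 = x**6 + 2*x**5 - 5*x**4 - 10*x**3 + 5*x**2 + 12*x + 4 and u'(x)^2 = 9*x**4 + 12*x**3 - 14*x**2 - 12*x + 9.
Integrate each monomial from 0 to 1 using ∫_0^1 c·x^n dx = c·1^(n+1)/(n+1):
  ∫_0^1 u(x)^2 dx = ∫_0^1 (x^6 + 2*x^5 - 5*x^4 - 10*x^3 + 5*x^2 + 12*x + 4) dx. Term by term:
    ∫_0^1 x^6 dx = 1/7;  ∫_0^1 2*x^5 dx = 1/3;  ∫_0^1 -5*x^4 dx = -1;
    ∫_0^1 -10*x^3 dx = -5/2;  ∫_0^1 5*x^2 dx = 5/3;  ∫_0^1 12*x dx = 6;
    ∫_0^1 4 dx = 4.
  Sum: 1/7 + 1/3 − 1 − 5/2 + 5/3 + 6 + 4 = 121/14.
  ∫_0^1 u'(x)^2 dx = ∫_0^1 (9*x^4 + 12*x^3 - 14*x^2 - 12*x + 9) dx. Term by term:
    ∫_0^1 9*x^4 dx = 9/5;  ∫_0^1 12*x^3 dx = 3;  ∫_0^1 -14*x^2 dx = -14/3;
    ∫_0^1 -12*x dx = -6;  ∫_0^1 9 dx = 9.
  Sum: 9/5 + 3 − 14/3 − 6 + 9 = 47/15.
Adding: ||u||_{H^1}^2 = 121/14 + 47/15 = 2473/210.


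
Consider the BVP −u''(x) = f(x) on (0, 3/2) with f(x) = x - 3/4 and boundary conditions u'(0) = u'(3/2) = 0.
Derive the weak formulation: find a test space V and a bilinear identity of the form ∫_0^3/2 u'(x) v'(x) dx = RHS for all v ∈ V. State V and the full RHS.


V = H^1(0, 3/2) (no boundary constraint on v; u is determined up to an additive constant); weak form: ∫_0^3/2 u'v' dx = ∫_0^3/2 (x - 3/4) v dx for all v ∈ V.

Multiply both sides by a test function v and integrate from 0 to 3/2:
  ∫_0^3/2 −u''(x) v(x) dx = ∫_0^3/2 f(x) v(x) dx.
Integrate the LHS by parts once:
  ∫_0^3/2 −u'' v dx = −[u'(x) v(x)]_0^3/2 + ∫_0^3/2 u'(x) v'(x) dx.
Thus ∫_0^3/2 u'(x) v'(x) dx = ∫_0^3/2 f(x) v(x) dx + [u'(x) v(x)]_0^3/2.
Choose V so that boundary terms are either known or forced to vanish.
u has homogeneous Neumann: u'(0) = u'(3/2) = 0. So [u' v]_0^3/2 = 0·v(3/2) − 0·v(0) = 0 for any v; take V = H^1(0, 3/2).
Weak formulation: find u (satisfying any essential BC) such that ∫_0^3/2 u'(x) v'(x) dx = ∫_0^3/2 f v dx for all v ∈ V (homogeneous Neumann, so boundary terms vanish).
Substituting f(x) = x - 3/4, the right-hand side is ∫_0^3/2 (x - 3/4) v dx.
Compatibility check (pure Neumann): taking v ≡ 1 ∈ V gives 0 = ∫_0^3/2 f dx + (0) − (0), i.e. ∫_0^3/2 f dx must equal u'(0) − u'(3/2) = 0. Indeed ∫_0^3/2 (x - 3/4) dx = 0, so the data are compatible. The solution is then unique only up to an additive constant (fix it e.g. by requiring ∫_0^3/2 u dx = 0).


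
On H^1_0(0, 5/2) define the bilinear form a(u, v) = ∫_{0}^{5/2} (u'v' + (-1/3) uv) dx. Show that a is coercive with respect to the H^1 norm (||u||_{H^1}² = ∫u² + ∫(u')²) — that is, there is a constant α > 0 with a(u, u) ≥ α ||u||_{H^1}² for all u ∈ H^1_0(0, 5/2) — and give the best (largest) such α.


α = (-25 + 12*π^2)/(3*(25 + 4*π^2))

Coercivity of a(·,·) on H^1_0(0, 5/2) means a(u, u) ≥ α ||u||_{H^1}² for every u ∈ H^1_0.
The interval has length L = 5/2, and Poincaré/coercivity depend only on L. Here a(u, u) = ∫(u')² + (-1/3)·∫u².
Here c = -1/3 < 0 with |c| < (π/L)² = 4*π^2/25, so coercivity still holds. The condition a(u,u) ≥ α||u||_{H^1}² reads (1−α)∫(u')² ≥ (α−c)∫u². Any admissible α is ≤ 1 (rapidly oscillating u have ∫u²/∫(u')² → 0), and α = 1 would force 0 ≥ (1−c)∫u², impossible since c < 1; so 1−α > 0. By the sharp Poincaré inequality on H^1_0 of an interval of length L, ∫(u')² ≥ (π/L)²∫u² with equality for the first sine mode sin(π(x−x₀)/L) (x₀ the left endpoint), so the inequality holds for all u iff (1−α)(π/L)² ≥ α − c, i.e. α ≤ ((π/L)² + c)/((π/L)² + 1) = (1 + c(L/π)²)/(1 + (L/π)²). (Direct route, valid since c ≤ 0: Poincaré gives c∫u² ≥ c(L/π)²∫(u')², so a(u,u) ≥ (1 + c(L/π)²)∫(u')², while ||u||_{H^1}² ≤ (1 + (L/π)²)∫(u')²; dividing yields the same α.) With (π/L)² = 4*π^2/25 and c = -1/3, the largest admissible constant is α = ((π/L)² + c)/((π/L)² + 1).
Simplifying, α = (-25 + 12*π^2)/(3*(25 + 4*π^2)).


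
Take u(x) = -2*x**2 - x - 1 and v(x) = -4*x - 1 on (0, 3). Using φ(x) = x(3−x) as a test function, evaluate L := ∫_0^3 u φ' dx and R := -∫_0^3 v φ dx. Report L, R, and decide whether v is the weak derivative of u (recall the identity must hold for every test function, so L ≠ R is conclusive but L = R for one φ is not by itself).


LHS = 63/2, RHS = 63/2. Yes, v = u' weakly.

u(x) = -2*x**2 - x - 1, classical derivative u'(x) = -4*x - 1.
φ(x) = x(3−x), so φ'(x) = 3 - 2*x.
Note φ(0) = φ(3) = 0, so the boundary term u·φ vanishes.
LHS = ∫_0^3 u(x) φ'(x) dx = ∫_0^3 (4*x^3 - 4*x^2 - x - 3) dx. Term by term:
  ∫_0^3 4*x^3 dx = 81;  ∫_0^3 -4*x^2 dx = -36;  ∫_0^3 -x dx = -9/2;
  ∫_0^3 -3 dx = -9.
Sum: 81 − 36 − 9/2 − 9 = 63/2.
So LHS = 63/2.
∫_0^3 v(x) φ(x) dx = ∫_0^3 (4*x^3 - 11*x^2 - 3*x) dx. Term by term:
  ∫_0^3 4*x^3 dx = 81;  ∫_0^3 -11*x^2 dx = -99;  ∫_0^3 -3*x dx = -27/2.
Sum: 81 − 99 − 27/2 = -63/2.
So RHS = -∫_0^3 v(x) φ(x) dx = 63/2.
LHS = RHS, so the identity holds for this test φ.
Moreover u is smooth here and v(x) = u'(x) = -4*x - 1 pointwise, so the identity holds for every test function. Hence v is the weak derivative of u.
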